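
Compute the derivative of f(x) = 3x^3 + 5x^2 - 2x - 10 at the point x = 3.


Differentiate f(x) = 3x^3 + 5x^2 - 2x - 10 term by term:
f'(x) = 9x^2 + 10x - 2
Substitute x = 3:
f'(3) = 9 * 3^2 + 10 * 3 - 2
= 81 + 30 - 2
= 109

109


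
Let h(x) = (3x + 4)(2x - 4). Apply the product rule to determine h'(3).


Let u(x) = 3x + 4 and v(x) = 2x - 4
u'(x) = 3
v'(x) = 2
Product rule: h'(x) = u'(x)*v(x) + u(x)*v'(x)
= 3 * (2x - 4) + (3x + 4) * 2
At x = 3:
u(3) = 3 * 3 + 4 = 13
v(3) = 2 * 3 - 4 = 2
h'(3) = 3 * 2 + 13 * 2
= 6 + 26
= 32

32


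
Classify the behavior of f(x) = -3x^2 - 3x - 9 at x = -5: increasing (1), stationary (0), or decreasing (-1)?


Compute f'(x) to determine behavior:
f'(x) = -6x - 3
f'(-5) = -6 * (-5) - 3
= 30 - 3
= 27
Since f'(-5) > 0, the function is increasing (1)

1


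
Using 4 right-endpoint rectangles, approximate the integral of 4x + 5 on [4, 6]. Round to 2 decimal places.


Right Riemann sum uses right endpoints of each subinterval.
Interval: [4, 6], n = 4
dx = (6 - 4) / 4 = 1/2
Right endpoints: [9/2, 5, 11/2, 6]
f values: [23, 25, 27, 29]
Sum = dx * (sum of f values)
= 1/2 * 104
= 52 = 52.00

52.00


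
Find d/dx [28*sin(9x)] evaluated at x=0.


Apply the chain rule to differentiate 28*sin(9x):
d/dx [28*sin(9x)]
= 28 * cos(9x) * d/dx(9x)
= 28 * 9 * cos(9x)
= 252 * cos(9x)
Evaluate at x = 0:
= 252 * cos(0)
= 252 * 1
= 252

252


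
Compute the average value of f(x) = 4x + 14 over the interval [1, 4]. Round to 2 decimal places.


Average value = 1/(b-a) * integral from a to b of f(x) dx
First compute the integral of 4x + 14:
F(x) = 2x^2 + 14x
F(4) = 2 * 16 + 14 * 4 = 88
F(1) = 2 * 1 + 14 * 1 = 16
Integral = 88 - 16 = 72
Average = 72 / (4 - 1) = 72 / 3
= 24 = 24.00

24.00


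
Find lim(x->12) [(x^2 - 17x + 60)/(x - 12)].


Direct substitution gives 0/0, so we factor the numerator.
Factor: (x^2 - 17x + 60) = (x - 12)(x - 5)
Cancel the common factor (x - 12):
(x^2 - 17x + 60)/(x - 12) = (x - 5)
Now substitute x = 12:
= (12) - (5) = 7

7


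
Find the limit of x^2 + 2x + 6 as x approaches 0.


Since polynomials are continuous, we use direct substitution.
lim(x->0) of x^2 + 2x + 6
= 1 * 0^2 + 2 * 0 + 6
= 0 + 0 + 6
= 6

6


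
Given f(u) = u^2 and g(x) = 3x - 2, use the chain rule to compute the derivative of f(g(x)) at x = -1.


Using the chain rule: (f(g(x)))' = f'(g(x)) * g'(x)
First, find g(-1):
g(-1) = 3 * (-1) - 2 = -5
Next, f'(u) = 2u
And g'(x) = 3
So f'(g(-1)) * g'(-1)
= 2 * (-5) * 3
= -30

-30


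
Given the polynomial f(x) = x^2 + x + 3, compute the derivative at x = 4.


Differentiate term by term using power and sum rules:
f(x) = x^2 + x + 3
f'(x) = 2x + 1
Substitute x = 4:
f'(4) = 2 * 4 + 1
= 8 + 1
= 9

9


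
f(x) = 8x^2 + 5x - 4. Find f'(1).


Differentiate term by term using power and sum rules:
f(x) = 8x^2 + 5x - 4
f'(x) = 16x + 5
Substitute x = 1:
f'(1) = 16 * 1 + 5
= 16 + 5
= 21

21


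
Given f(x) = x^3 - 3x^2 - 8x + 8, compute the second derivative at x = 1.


First derivative:
f'(x) = 3x^2 - 6x - 8
Second derivative:
f''(x) = 6x - 6
Substitute x = 1:
f''(1) = 6 * 1 - 6
= 6 - 6
= 0

0


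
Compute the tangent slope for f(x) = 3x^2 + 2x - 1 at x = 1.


The slope of the tangent line equals f'(x) at the point.
f(x) = 3x^2 + 2x - 1
f'(x) = 6x + 2
At x = 1:
f'(1) = 6 * 1 + 2
= 6 + 2
= 8

8


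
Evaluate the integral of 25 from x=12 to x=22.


The integral of a constant k over [a, b] equals k * (b - a).
integral from 12 to 22 of 25 dx
= 25 * (22 - 12)
= 25 * 10
= 250

250


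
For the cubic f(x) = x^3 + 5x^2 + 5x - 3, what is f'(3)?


Differentiate f(x) = x^3 + 5x^2 + 5x - 3 term by term:
f'(x) = 3x^2 + 10x + 5
Substitute x = 3:
f'(3) = 3 * 3^2 + 10 * 3 + 5
= 27 + 30 + 5
= 62

62


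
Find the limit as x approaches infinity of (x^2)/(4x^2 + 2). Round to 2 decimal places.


For limits at infinity with equal-degree polynomials,
we compare leading coefficients.
Numerator leading term: x^2
Denominator leading term: 4x^2
Divide both by x^2:
lim = (1) / (4 + 2/x^2)
As x -> infinity, the 1/x and 1/x^2 terms vanish:
= 1/4 = 0.25

0.25


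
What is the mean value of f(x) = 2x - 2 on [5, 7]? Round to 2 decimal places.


Average value = 1/(b-a) * integral from a to b of f(x) dx
First compute the integral of 2x - 2:
F(x) = x^2 - 2x
F(7) = 1 * 49 - 2 * 7 = 35
F(5) = 1 * 25 - 2 * 5 = 15
Integral = 35 - 15 = 20
Average = 20 / (7 - 5) = 20 / 2
= 10 = 10.00

10.00


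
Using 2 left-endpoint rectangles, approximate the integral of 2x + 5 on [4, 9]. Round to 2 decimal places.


Left Riemann sum uses left endpoints of each subinterval.
Interval: [4, 9], n = 2
dx = (9 - 4) / 2 = 5/2
Left endpoints: [4, 13/2]
f values: [13, 18]
Sum = dx * (sum of f values)
= 5/2 * 31
= 155/2 = 77.50

77.50


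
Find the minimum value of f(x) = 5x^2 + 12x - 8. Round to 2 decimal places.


For a quadratic f(x) = ax^2 + bx + c with a > 0, the minimum is at the vertex.
Vertex x-coordinate: x = -b/(2a)
x = -(12) / (2 * 5)
x = -12/10 = -6/5
Substitute back to find the minimum value:
f(-6/5) = 5 * (-6/5)^2 + 12 * (-6/5) - 8
= 36/5 - 72/5 - 8
= -76/5 = -15.20

-15.20


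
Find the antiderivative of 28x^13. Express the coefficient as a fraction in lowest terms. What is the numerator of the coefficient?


Apply the power rule for integration:
integral of ax^n dx = a/(n+1) * x^(n+1) + C
integral of 28x^13 dx
= 28/14 * x^14 + C
= 2 * x^14 + C
The coefficient in lowest terms is 2 = 2/1, so its numerator is 2

2


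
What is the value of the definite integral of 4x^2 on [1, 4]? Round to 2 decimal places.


Find the antiderivative of 4x^2:
F(x) = 4/3 * x^3
Apply the Fundamental Theorem of Calculus:
F(4) - F(1)
= 4/3 * 4^3 - 4/3 * 1^3
= 4/3 * (64 - 1)
= 4/3 * 63
= 84 = 84.00

84.00


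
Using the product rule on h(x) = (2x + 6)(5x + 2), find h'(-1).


Let u(x) = 2x + 6 and v(x) = 5x + 2
u'(x) = 2
v'(x) = 5
Product rule: h'(x) = u'(x)*v(x) + u(x)*v'(x)
= 2 * (5x + 2) + (2x + 6) * 5
At x = -1:
u(-1) = 2 * (-1) + 6 = 4
v(-1) = 5 * (-1) + 2 = -3
h'(-1) = 2 * (-3) + 4 * 5
= -6 + 20
= 14

14


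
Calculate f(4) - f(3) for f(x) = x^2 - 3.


Net change = f(b) - f(a)
f(x) = x^2 - 3
Compute f(4):
f(4) = 1 * 4^2 + 0 * 4 - 3
= 16 + 0 - 3
= 13
Compute f(3):
f(3) = 1 * 3^2 + 0 * 3 - 3
= 9 + 0 - 3
= 6
Net change = 13 - 6 = 7

7


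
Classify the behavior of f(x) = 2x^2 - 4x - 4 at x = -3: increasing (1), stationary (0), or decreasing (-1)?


Compute f'(x) to determine behavior:
f'(x) = 4x - 4
f'(-3) = 4 * (-3) - 4
= -12 - 4
= -16
Since f'(-3) < 0, the function is decreasing (-1)

-1


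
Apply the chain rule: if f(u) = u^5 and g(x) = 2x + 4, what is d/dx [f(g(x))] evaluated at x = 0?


Using the chain rule: (f(g(x)))' = f'(g(x)) * g'(x)
First, find g(0):
g(0) = 2 * 0 + 4 = 4
Next, f'(u) = 5u^4
And g'(x) = 2
So f'(g(0)) * g'(0)
= 5 * 4^4 * 2
= 5 * 256 * 2
= 2560

2560


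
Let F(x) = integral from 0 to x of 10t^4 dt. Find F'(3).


By the Fundamental Theorem of Calculus (Part 1):
If F(x) = integral from 0 to x of f(t) dt, then F'(x) = f(x)
Here f(t) = 10t^4
So F'(x) = 10x^4
Evaluate at x = 3:
F'(3) = 10 * 3^4
= 10 * 81
= 810

810


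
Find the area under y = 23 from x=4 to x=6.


The area under a constant function y = 23 is a rectangle.
Width = 6 - 4 = 2
Height = 23
Area = width * height
= 2 * 23
= 46

46


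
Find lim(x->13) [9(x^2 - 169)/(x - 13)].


Direct substitution gives 0/0, so we factor the numerator.
Factor: 9(x^2 - 169) = 9 * (x - 13)(x + 13)
Cancel the common factor (x - 13):
9(x^2 - 169)/(x - 13) = 9 * (x + 13)
Now substitute x = 13:
= 9 * (13 + 13) = 234

234


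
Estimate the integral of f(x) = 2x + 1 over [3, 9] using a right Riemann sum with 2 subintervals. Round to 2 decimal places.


Right Riemann sum uses right endpoints of each subinterval.
Interval: [3, 9], n = 2
dx = (9 - 3) / 2 = 3
Right endpoints: [6, 9]
f values: [13, 19]
Sum = dx * (sum of f values)
= 3 * 32
= 96 = 96.00

96.00


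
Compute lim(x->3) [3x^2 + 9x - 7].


Since polynomials are continuous, we use direct substitution.
lim(x->3) of 3x^2 + 9x - 7
= 3 * 3^2 + 9 * 3 - 7
= 27 + 27 - 7
= 47

47


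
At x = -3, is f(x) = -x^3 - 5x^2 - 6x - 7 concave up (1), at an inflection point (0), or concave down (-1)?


Concavity is determined by the sign of f''(x).
f(x) = -x^3 - 5x^2 - 6x - 7
f'(x) = -3x^2 - 10x - 6
f''(x) = -6x - 10
f''(-3) = -6 * (-3) - 10
= 18 - 10
= 8
Since f''(-3) > 0, the function is concave up (1)

1


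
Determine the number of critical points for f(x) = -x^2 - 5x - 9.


Find where f'(x) = 0:
f'(x) = -2x - 5
Set f'(x) = 0:
-2x - 5 = 0
x = 5 / (-2) = -5/2
This is a linear equation in x, so there is exactly one solution.
Number of critical points: 1

1


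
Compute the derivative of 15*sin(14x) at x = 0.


Apply the chain rule to differentiate 15*sin(14x):
d/dx [15*sin(14x)]
= 15 * cos(14x) * d/dx(14x)
= 15 * 14 * cos(14x)
= 210 * cos(14x)
Evaluate at x = 0:
= 210 * cos(0)
= 210 * 1
= 210

210


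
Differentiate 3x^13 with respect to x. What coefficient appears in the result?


We apply the power rule: d/dx [ax^n] = a*n * x^(n-1)
d/dx [3x^13]
= 3 * 13 * x^(13-1)
= 39x^12
The coefficient is 39

39


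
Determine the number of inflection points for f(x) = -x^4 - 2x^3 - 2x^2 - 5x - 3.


Inflection points occur where f''(x) = 0 and concavity changes.
f(x) = -x^4 - 2x^3 - 2x^2 - 5x - 3
f'(x) = -4x^3 - 6x^2 - 4x - 5
f''(x) = -12x^2 - 12x - 4
This is a quadratic in x. Use the discriminant to count real roots.
Discriminant = (-12)^2 - 4 * (-12) * (-4)
= 144 - 192
= -48
Since discriminant < 0, f''(x) = 0 has no real solutions.
Number of inflection points: 0

0


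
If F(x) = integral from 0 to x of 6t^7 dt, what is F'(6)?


By the Fundamental Theorem of Calculus (Part 1):
If F(x) = integral from 0 to x of f(t) dt, then F'(x) = f(x)
Here f(t) = 6t^7
So F'(x) = 6x^7
Evaluate at x = 6:
F'(6) = 6 * 6^7
= 6 * 279936
= 1679616

1679616


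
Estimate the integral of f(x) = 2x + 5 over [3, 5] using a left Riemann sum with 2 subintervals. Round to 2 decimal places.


Left Riemann sum uses left endpoints of each subinterval.
Interval: [3, 5], n = 2
dx = (5 - 3) / 2 = 1
Left endpoints: [3, 4]
f values: [11, 13]
Sum = dx * (sum of f values)
= 1 * 24
= 24 = 24.00

24.00


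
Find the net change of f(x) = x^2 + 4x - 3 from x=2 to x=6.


Net change = f(b) - f(a)
f(x) = x^2 + 4x - 3
Compute f(6):
f(6) = 1 * 6^2 + 4 * 6 - 3
= 36 + 24 - 3
= 57
Compute f(2):
f(2) = 1 * 2^2 + 4 * 2 - 3
= 4 + 8 - 3
= 9
Net change = 57 - 9 = 48

48


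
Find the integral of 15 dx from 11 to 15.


The integral of a constant k over [a, b] equals k * (b - a).
integral from 11 to 15 of 15 dx
= 15 * (15 - 11)
= 15 * 4
= 60

60


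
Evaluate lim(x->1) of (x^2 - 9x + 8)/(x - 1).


Direct substitution gives 0/0, so we factor the numerator.
Factor: (x^2 - 9x + 8) = (x - 1)(x - 8)
Cancel the common factor (x - 1):
(x^2 - 9x + 8)/(x - 1) = (x - 8)
Now substitute x = 1:
= (1) - (8) = -7

-7


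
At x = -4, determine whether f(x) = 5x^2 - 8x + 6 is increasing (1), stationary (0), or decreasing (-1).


Compute f'(x) to determine behavior:
f'(x) = 10x - 8
f'(-4) = 10 * (-4) - 8
= -40 - 8
= -48
Since f'(-4) < 0, the function is decreasing (-1)

-1


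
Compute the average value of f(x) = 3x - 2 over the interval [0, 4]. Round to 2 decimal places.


Average value = 1/(b-a) * integral from a to b of f(x) dx
First compute the integral of 3x - 2:
F(x) = (3/2)x^2 - 2x
F(4) = 3/2 * 16 - 2 * 4 = 16
F(0) = 3/2 * 0 - 2 * 0 = 0
Integral = 16 - 0 = 16
Average = 16 / (4 - 0) = 16 / 4
= 4 = 4.00

4.00


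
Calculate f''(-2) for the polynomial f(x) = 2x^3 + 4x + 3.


First derivative:
f'(x) = 6x^2 + 4
Second derivative:
f''(x) = 12x
Substitute x = -2:
f''(-2) = 12 * (-2) + 0
= -24 + 0
= -24

-24


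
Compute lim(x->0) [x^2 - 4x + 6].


Since polynomials are continuous, we use direct substitution.
lim(x->0) of x^2 - 4x + 6
= 1 * 0^2 - 4 * 0 + 6
= 0 + 0 + 6
= 6

6


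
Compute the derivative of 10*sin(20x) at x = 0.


Apply the chain rule to differentiate 10*sin(20x):
d/dx [10*sin(20x)]
= 10 * cos(20x) * d/dx(20x)
= 10 * 20 * cos(20x)
= 200 * cos(20x)
Evaluate at x = 0:
= 200 * cos(0)
= 200 * 1
= 200

200


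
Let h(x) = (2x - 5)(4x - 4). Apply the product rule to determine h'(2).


Let u(x) = 2x - 5 and v(x) = 4x - 4
u'(x) = 2
v'(x) = 4
Product rule: h'(x) = u'(x)*v(x) + u(x)*v'(x)
= 2 * (4x - 4) + (2x - 5) * 4
At x = 2:
u(2) = 2 * 2 - 5 = -1
v(2) = 4 * 2 - 4 = 4
h'(2) = 2 * 4 + (-1) * 4
= 8 - 4
= 4

4


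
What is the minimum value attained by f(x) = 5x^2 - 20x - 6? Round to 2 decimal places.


For a quadratic f(x) = ax^2 + bx + c with a > 0, the minimum is at the vertex.
Vertex x-coordinate: x = -b/(2a)
x = -(-20) / (2 * 5)
x = 20/10 = 2
Substitute back to find the minimum value:
f(2) = 5 * 2^2 - 20 * 2 - 6
= 20 - 40 - 6
= -26 = -26.00

-26.00


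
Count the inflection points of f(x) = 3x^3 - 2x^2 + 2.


Inflection points occur where f''(x) = 0 and concavity changes.
f(x) = 3x^3 - 2x^2 + 2
f'(x) = 9x^2 - 4x
f''(x) = 18x - 4
Set f''(x) = 0:
18x - 4 = 0
x = 4 / 18 = 2/9
Since f''(x) is linear (degree 1), it changes sign at this point.
Therefore there is exactly 1 inflection point.

1


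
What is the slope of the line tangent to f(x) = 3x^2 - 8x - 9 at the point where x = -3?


The slope of the tangent line equals f'(x) at the point.
f(x) = 3x^2 - 8x - 9
f'(x) = 6x - 8
At x = -3:
f'(-3) = 6 * (-3) - 8
= -18 - 8
= -26

-26


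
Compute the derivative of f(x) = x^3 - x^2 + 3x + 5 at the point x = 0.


Differentiate f(x) = x^3 - x^2 + 3x + 5 term by term:
f'(x) = 3x^2 - 2x + 3
Substitute x = 0:
f'(0) = 3 * 0^2 - 2 * 0 + 3
= 0 + 0 + 3
= 3

3


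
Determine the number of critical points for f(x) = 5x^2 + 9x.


Find where f'(x) = 0:
f'(x) = 10x + 9
Set f'(x) = 0:
10x + 9 = 0
x = -9 / 10 = -9/10
This is a linear equation in x, so there is exactly one solution.
Number of critical points: 1

1


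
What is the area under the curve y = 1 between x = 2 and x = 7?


The area under a constant function y = 1 is a rectangle.
Width = 7 - 2 = 5
Height = 1
Area = width * height
= 5 * 1
= 5

5


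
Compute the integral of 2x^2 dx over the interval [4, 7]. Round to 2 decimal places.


Find the antiderivative of 2x^2:
F(x) = 2/3 * x^3
Apply the Fundamental Theorem of Calculus:
F(7) - F(4)
= 2/3 * 7^3 - 2/3 * 4^3
= 2/3 * (343 - 64)
= 2/3 * 279
= 186 = 186.00

186.00


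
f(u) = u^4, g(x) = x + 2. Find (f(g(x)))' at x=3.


Using the chain rule: (f(g(x)))' = f'(g(x)) * g'(x)
First, find g(3):
g(3) = 1 * 3 + 2 = 5
Next, f'(u) = 4u^3
And g'(x) = 1
So f'(g(3)) * g'(3)
= 4 * 5^3 * 1
= 4 * 125 * 1
= 500

500


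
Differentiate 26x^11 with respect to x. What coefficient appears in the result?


We apply the power rule: d/dx [ax^n] = a*n * x^(n-1)
d/dx [26x^11]
= 26 * 11 * x^(11-1)
= 286x^10
The coefficient is 286

286


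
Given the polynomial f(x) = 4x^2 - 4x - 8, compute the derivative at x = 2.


Differentiate term by term using power and sum rules:
f(x) = 4x^2 - 4x - 8
f'(x) = 8x - 4
Substitute x = 2:
f'(2) = 8 * 2 - 4
= 16 - 4
= 12

12


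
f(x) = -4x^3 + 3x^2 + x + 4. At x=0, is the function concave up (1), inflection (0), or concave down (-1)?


Concavity is determined by the sign of f''(x).
f(x) = -4x^3 + 3x^2 + x + 4
f'(x) = -12x^2 + 6x + 1
f''(x) = -24x + 6
f''(0) = -24 * 0 + 6
= 0 + 6
= 6
Since f''(0) > 0, the function is concave up (1)

1


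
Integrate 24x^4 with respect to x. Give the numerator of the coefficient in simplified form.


Apply the power rule for integration:
integral of ax^n dx = a/(n+1) * x^(n+1) + C
integral of 24x^4 dx
= 24/5 * x^5 + C
The coefficient in lowest terms is 24/5, and its numerator is 24

24


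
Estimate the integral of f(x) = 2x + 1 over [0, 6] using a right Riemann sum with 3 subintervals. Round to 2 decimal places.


Right Riemann sum uses right endpoints of each subinterval.
Interval: [0, 6], n = 3
dx = (6 - 0) / 3 = 2
Right endpoints: [2, 4, 6]
f values: [5, 9, 13]
Sum = dx * (sum of f values)
= 2 * 27
= 54 = 54.00

54.00


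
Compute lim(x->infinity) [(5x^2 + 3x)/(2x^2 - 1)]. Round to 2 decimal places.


For limits at infinity with equal-degree polynomials,
we compare leading coefficients.
Numerator leading term: 5x^2
Denominator leading term: 2x^2
Divide both by x^2:
lim = (5 + 3/x) / (2 - 1/x^2)
As x -> infinity, the 1/x and 1/x^2 terms vanish:
= 5/2 = 2.50

2.50


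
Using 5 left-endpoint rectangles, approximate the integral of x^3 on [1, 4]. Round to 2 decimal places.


Left Riemann sum uses left endpoints of each subinterval.
Interval: [1, 4], n = 5
dx = (4 - 1) / 5 = 3/5
Left endpoints: [1, 8/5, 11/5, 14/5, 17/5]
f values: [1, 512/125, 1331/125, 2744/125, 4913/125]
Sum = dx * (sum of f values)
= 3/5 * 77
= 231/5 = 46.20

46.20


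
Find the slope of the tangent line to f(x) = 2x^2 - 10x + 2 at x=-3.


The slope of the tangent line equals f'(x) at the point.
f(x) = 2x^2 - 10x + 2
f'(x) = 4x - 10
At x = -3:
f'(-3) = 4 * (-3) - 10
= -12 - 10
= -22

-22


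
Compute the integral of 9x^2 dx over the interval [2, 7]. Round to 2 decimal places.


Find the antiderivative of 9x^2:
F(x) = 9/3 * x^3
Apply the Fundamental Theorem of Calculus:
F(7) - F(2)
= 9/3 * 7^3 - 9/3 * 2^3
= 9/3 * (343 - 8)
= 9/3 * 335
= 1005 = 1005.00

1005.00


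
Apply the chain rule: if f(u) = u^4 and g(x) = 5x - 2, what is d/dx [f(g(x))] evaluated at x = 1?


Using the chain rule: (f(g(x)))' = f'(g(x)) * g'(x)
First, find g(1):
g(1) = 5 * 1 - 2 = 3
Next, f'(u) = 4u^3
And g'(x) = 5
So f'(g(1)) * g'(1)
= 4 * 3^3 * 5
= 4 * 27 * 5
= 540

540


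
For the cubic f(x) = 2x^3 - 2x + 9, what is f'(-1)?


Differentiate f(x) = 2x^3 - 2x + 9 term by term:
f'(x) = 6x^2 - 2
Substitute x = -1:
f'(-1) = 6 * (-1)^2 + 0 * (-1) - 2
= 6 + 0 - 2
= 4

4


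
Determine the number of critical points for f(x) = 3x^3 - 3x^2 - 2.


Find where f'(x) = 0:
f(x) = 3x^3 - 3x^2 - 2
f'(x) = 9x^2 - 6x
This is a quadratic in x. Use the discriminant to count real roots.
Discriminant = (-6)^2 - 4 * 9 * 0
= 36 - 0
= 36
Since discriminant > 0, f'(x) = 0 has 2 real solutions.
Number of critical points: 2

2


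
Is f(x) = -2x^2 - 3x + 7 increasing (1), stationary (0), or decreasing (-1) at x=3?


Compute f'(x) to determine behavior:
f'(x) = -4x - 3
f'(3) = -4 * 3 - 3
= -12 - 3
= -15
Since f'(3) < 0, the function is decreasing (-1)

-1


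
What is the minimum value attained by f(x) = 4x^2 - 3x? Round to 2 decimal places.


For a quadratic f(x) = ax^2 + bx + c with a > 0, the minimum is at the vertex.
Vertex x-coordinate: x = -b/(2a)
x = -(-3) / (2 * 4)
x = 3/8
Substitute back to find the minimum value:
f(3/8) = 4 * (3/8)^2 - 3 * (3/8) + 0
= 9/16 - 9/8 + 0
= -9/16 ≈ -0.56

-0.56


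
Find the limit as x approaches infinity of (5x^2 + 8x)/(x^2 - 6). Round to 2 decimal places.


For limits at infinity with equal-degree polynomials,
we compare leading coefficients.
Numerator leading term: 5x^2
Denominator leading term: x^2
Divide both by x^2:
lim = (5 + 8/x) / (1 - 6/x^2)
As x -> infinity, the 1/x and 1/x^2 terms vanish:
= 5/1 = 5 = 5.00

5.00


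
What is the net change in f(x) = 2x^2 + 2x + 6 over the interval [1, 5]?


Net change = f(b) - f(a)
f(x) = 2x^2 + 2x + 6
Compute f(5):
f(5) = 2 * 5^2 + 2 * 5 + 6
= 50 + 10 + 6
= 66
Compute f(1):
f(1) = 2 * 1^2 + 2 * 1 + 6
= 2 + 2 + 6
= 10
Net change = 66 - 10 = 56

56


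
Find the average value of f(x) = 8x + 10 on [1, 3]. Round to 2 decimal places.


Average value = 1/(b-a) * integral from a to b of f(x) dx
First compute the integral of 8x + 10:
F(x) = 4x^2 + 10x
F(3) = 4 * 9 + 10 * 3 = 66
F(1) = 4 * 1 + 10 * 1 = 14
Integral = 66 - 14 = 52
Average = 52 / (3 - 1) = 52 / 2
= 26 = 26.00

26.00


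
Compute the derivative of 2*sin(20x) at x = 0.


Apply the chain rule to differentiate 2*sin(20x):
d/dx [2*sin(20x)]
= 2 * cos(20x) * d/dx(20x)
= 2 * 20 * cos(20x)
= 40 * cos(20x)
Evaluate at x = 0:
= 40 * cos(0)
= 40 * 1
= 40

40


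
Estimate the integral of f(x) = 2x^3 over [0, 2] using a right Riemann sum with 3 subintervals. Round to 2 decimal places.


Right Riemann sum uses right endpoints of each subinterval.
Interval: [0, 2], n = 3
dx = (2 - 0) / 3 = 2/3
Right endpoints: [2/3, 4/3, 2]
f values: [16/27, 128/27, 16]
Sum = dx * (sum of f values)
= 2/3 * 64/3
= 128/9 ≈ 14.22

14.22


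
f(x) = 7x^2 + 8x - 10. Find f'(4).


Differentiate term by term using power and sum rules:
f(x) = 7x^2 + 8x - 10
f'(x) = 14x + 8
Substitute x = 4:
f'(4) = 14 * 4 + 8
= 56 + 8
= 64

64


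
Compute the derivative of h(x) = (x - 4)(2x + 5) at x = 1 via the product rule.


Let u(x) = x - 4 and v(x) = 2x + 5
u'(x) = 1
v'(x) = 2
Product rule: h'(x) = u'(x)*v(x) + u(x)*v'(x)
= 1 * (2x + 5) + (x - 4) * 2
At x = 1:
u(1) = 1 * 1 - 4 = -3
v(1) = 2 * 1 + 5 = 7
h'(1) = 1 * 7 + (-3) * 2
= 7 - 6
= 1

1


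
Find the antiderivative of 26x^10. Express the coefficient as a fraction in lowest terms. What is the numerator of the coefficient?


Apply the power rule for integration:
integral of ax^n dx = a/(n+1) * x^(n+1) + C
integral of 26x^10 dx
= 26/11 * x^11 + C
The coefficient in lowest terms is 26/11, and its numerator is 26

26


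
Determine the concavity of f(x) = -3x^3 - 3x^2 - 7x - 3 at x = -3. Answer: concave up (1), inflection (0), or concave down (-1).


Concavity is determined by the sign of f''(x).
f(x) = -3x^3 - 3x^2 - 7x - 3
f'(x) = -9x^2 - 6x - 7
f''(x) = -18x - 6
f''(-3) = -18 * (-3) - 6
= 54 - 6
= 48
Since f''(-3) > 0, the function is concave up (1)

1


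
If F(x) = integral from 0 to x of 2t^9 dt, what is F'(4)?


By the Fundamental Theorem of Calculus (Part 1):
If F(x) = integral from 0 to x of f(t) dt, then F'(x) = f(x)
Here f(t) = 2t^9
So F'(x) = 2x^9
Evaluate at x = 4:
F'(4) = 2 * 4^9
= 2 * 262144
= 524288

524288


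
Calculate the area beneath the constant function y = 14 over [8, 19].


The area under a constant function y = 14 is a rectangle.
Width = 19 - 8 = 11
Height = 14
Area = width * height
= 11 * 14
= 154

154


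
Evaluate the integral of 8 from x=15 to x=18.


The integral of a constant k over [a, b] equals k * (b - a).
integral from 15 to 18 of 8 dx
= 8 * (18 - 15)
= 8 * 3
= 24

24


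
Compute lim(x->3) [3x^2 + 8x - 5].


Since polynomials are continuous, we use direct substitution.
lim(x->3) of 3x^2 + 8x - 5
= 3 * 3^2 + 8 * 3 - 5
= 27 + 24 - 5
= 46

46


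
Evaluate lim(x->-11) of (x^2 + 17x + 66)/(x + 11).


Direct substitution gives 0/0, so we factor the numerator.
Factor: (x^2 + 17x + 66) = (x + 11)(x + 6)
Cancel the common factor (x + 11):
(x^2 + 17x + 66)/(x + 11) = (x + 6)
Now substitute x = -11:
= (-11) - (-6) = -5

-5


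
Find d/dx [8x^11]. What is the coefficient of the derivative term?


We apply the power rule: d/dx [ax^n] = a*n * x^(n-1)
d/dx [8x^11]
= 8 * 11 * x^(11-1)
= 88x^10
The coefficient is 88

88


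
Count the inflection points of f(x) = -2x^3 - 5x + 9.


Inflection points occur where f''(x) = 0 and concavity changes.
f(x) = -2x^3 - 5x + 9
f'(x) = -6x^2 - 5
f''(x) = -12x
Set f''(x) = 0:
-12x = 0
x = 0 / (-12) = 0
Since f''(x) is linear (degree 1), it changes sign at this point.
Therefore there is exactly 1 inflection point.

1


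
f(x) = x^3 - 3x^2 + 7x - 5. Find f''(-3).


First derivative:
f'(x) = 3x^2 - 6x + 7
Second derivative:
f''(x) = 6x - 6
Substitute x = -3:
f''(-3) = 6 * (-3) - 6
= -18 - 6
= -24

-24


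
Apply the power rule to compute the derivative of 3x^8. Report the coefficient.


We apply the power rule: d/dx [ax^n] = a*n * x^(n-1)
d/dx [3x^8]
= 3 * 8 * x^(8-1)
= 24x^7
The coefficient is 24

24


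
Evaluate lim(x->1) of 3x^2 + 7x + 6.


Since polynomials are continuous, we use direct substitution.
lim(x->1) of 3x^2 + 7x + 6
= 3 * 1^2 + 7 * 1 + 6
= 3 + 7 + 6
= 16

16


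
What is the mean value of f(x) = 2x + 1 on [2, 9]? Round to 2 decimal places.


Average value = 1/(b-a) * integral from a to b of f(x) dx
First compute the integral of 2x + 1:
F(x) = x^2 + x
F(9) = 1 * 81 + 1 * 9 = 90
F(2) = 1 * 4 + 1 * 2 = 6
Integral = 90 - 6 = 84
Average = 84 / (9 - 2) = 84 / 7
= 12 = 12.00

12.00


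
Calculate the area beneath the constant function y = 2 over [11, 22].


The area under a constant function y = 2 is a rectangle.
Width = 22 - 11 = 11
Height = 2
Area = width * height
= 11 * 2
= 22

22


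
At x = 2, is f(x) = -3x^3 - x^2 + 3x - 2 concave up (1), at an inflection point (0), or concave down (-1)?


Concavity is determined by the sign of f''(x).
f(x) = -3x^3 - x^2 + 3x - 2
f'(x) = -9x^2 - 2x + 3
f''(x) = -18x - 2
f''(2) = -18 * 2 - 2
= -36 - 2
= -38
Since f''(2) < 0, the function is concave down (-1)

-1


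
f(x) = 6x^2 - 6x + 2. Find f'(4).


Differentiate term by term using power and sum rules:
f(x) = 6x^2 - 6x + 2
f'(x) = 12x - 6
Substitute x = 4:
f'(4) = 12 * 4 - 6
= 48 - 6
= 42

42


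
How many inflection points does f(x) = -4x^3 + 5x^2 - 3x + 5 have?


Inflection points occur where f''(x) = 0 and concavity changes.
f(x) = -4x^3 + 5x^2 - 3x + 5
f'(x) = -12x^2 + 10x - 3
f''(x) = -24x + 10
Set f''(x) = 0:
-24x + 10 = 0
x = -10 / (-24) = 5/12
Since f''(x) is linear (degree 1), it changes sign at this point.
Therefore there is exactly 1 inflection point.

1


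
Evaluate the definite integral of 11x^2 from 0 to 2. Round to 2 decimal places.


Find the antiderivative of 11x^2:
F(x) = 11/3 * x^3
Apply the Fundamental Theorem of Calculus:
F(2) - F(0)
= 11/3 * 2^3 - 11/3 * 0^3
= 11/3 * (8 - 0)
= 11/3 * 8
= 88/3 ≈ 29.33

29.33


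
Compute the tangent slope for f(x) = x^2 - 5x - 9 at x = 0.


The slope of the tangent line equals f'(x) at the point.
f(x) = x^2 - 5x - 9
f'(x) = 2x - 5
At x = 0:
f'(0) = 2 * 0 - 5
= 0 - 5
= -5

-5


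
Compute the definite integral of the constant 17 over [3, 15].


The integral of a constant k over [a, b] equals k * (b - a).
integral from 3 to 15 of 17 dx
= 17 * (15 - 3)
= 17 * 12
= 204

204


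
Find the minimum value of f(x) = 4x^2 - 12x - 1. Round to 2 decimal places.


For a quadratic f(x) = ax^2 + bx + c with a > 0, the minimum is at the vertex.
Vertex x-coordinate: x = -b/(2a)
x = -(-12) / (2 * 4)
x = 12/8 = 3/2
Substitute back to find the minimum value:
f(3/2) = 4 * (3/2)^2 - 12 * (3/2) - 1
= 9 - 18 - 1
= -10 = -10.00

-10.00


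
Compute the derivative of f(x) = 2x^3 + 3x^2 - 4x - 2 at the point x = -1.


Differentiate f(x) = 2x^3 + 3x^2 - 4x - 2 term by term:
f'(x) = 6x^2 + 6x - 4
Substitute x = -1:
f'(-1) = 6 * (-1)^2 + 6 * (-1) - 4
= 6 - 6 - 4
= -4

-4


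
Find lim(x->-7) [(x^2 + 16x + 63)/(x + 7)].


Direct substitution gives 0/0, so we factor the numerator.
Factor: (x^2 + 16x + 63) = (x + 7)(x + 9)
Cancel the common factor (x + 7):
(x^2 + 16x + 63)/(x + 7) = (x + 9)
Now substitute x = -7:
= (-7) - (-9) = 2

2


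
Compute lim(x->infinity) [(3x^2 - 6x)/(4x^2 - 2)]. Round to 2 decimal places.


For limits at infinity with equal-degree polynomials,
we compare leading coefficients.
Numerator leading term: 3x^2
Denominator leading term: 4x^2
Divide both by x^2:
lim = (3 - 6/x) / (4 - 2/x^2)
As x -> infinity, the 1/x and 1/x^2 terms vanish:
= 3/4 = 0.75

0.75


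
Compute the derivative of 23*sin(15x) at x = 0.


Apply the chain rule to differentiate 23*sin(15x):
d/dx [23*sin(15x)]
= 23 * cos(15x) * d/dx(15x)
= 23 * 15 * cos(15x)
= 345 * cos(15x)
Evaluate at x = 0:
= 345 * cos(0)
= 345 * 1
= 345

345


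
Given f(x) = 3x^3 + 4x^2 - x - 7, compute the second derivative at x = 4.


First derivative:
f'(x) = 9x^2 + 8x - 1
Second derivative:
f''(x) = 18x + 8
Substitute x = 4:
f''(4) = 18 * 4 + 8
= 72 + 8
= 80

80


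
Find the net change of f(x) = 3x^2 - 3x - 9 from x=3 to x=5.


Net change = f(b) - f(a)
f(x) = 3x^2 - 3x - 9
Compute f(5):
f(5) = 3 * 5^2 - 3 * 5 - 9
= 75 - 15 - 9
= 51
Compute f(3):
f(3) = 3 * 3^2 - 3 * 3 - 9
= 27 - 9 - 9
= 9
Net change = 51 - 9 = 42

42


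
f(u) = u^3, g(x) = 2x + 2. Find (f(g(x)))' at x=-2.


Using the chain rule: (f(g(x)))' = f'(g(x)) * g'(x)
First, find g(-2):
g(-2) = 2 * (-2) + 2 = -2
Next, f'(u) = 3u^2
And g'(x) = 2
So f'(g(-2)) * g'(-2)
= 3 * (-2)^2 * 2
= 3 * 4 * 2
= 24

24


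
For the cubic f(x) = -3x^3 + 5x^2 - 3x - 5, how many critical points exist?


Find where f'(x) = 0:
f(x) = -3x^3 + 5x^2 - 3x - 5
f'(x) = -9x^2 + 10x - 3
This is a quadratic in x. Use the discriminant to count real roots.
Discriminant = (10)^2 - 4 * (-9) * (-3)
= 100 - 108
= -8
Since discriminant < 0, f'(x) = 0 has no real solutions.
Number of critical points: 0

0


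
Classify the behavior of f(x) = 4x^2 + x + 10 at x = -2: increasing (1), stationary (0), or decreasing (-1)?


Compute f'(x) to determine behavior:
f'(x) = 8x + 1
f'(-2) = 8 * (-2) + 1
= -16 + 1
= -15
Since f'(-2) < 0, the function is decreasing (-1)

-1


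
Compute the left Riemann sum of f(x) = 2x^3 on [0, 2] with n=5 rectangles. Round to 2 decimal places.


Left Riemann sum uses left endpoints of each subinterval.
Interval: [0, 2], n = 5
dx = (2 - 0) / 5 = 2/5
Left endpoints: [0, 2/5, 4/5, 6/5, 8/5]
f values: [0, 16/125, 128/125, 432/125, 1024/125]
Sum = dx * (sum of f values)
= 2/5 * 64/5
= 128/25 = 5.12

5.12


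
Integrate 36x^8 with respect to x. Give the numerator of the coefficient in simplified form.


Apply the power rule for integration:
integral of ax^n dx = a/(n+1) * x^(n+1) + C
integral of 36x^8 dx
= 36/9 * x^9 + C
= 4 * x^9 + C
The coefficient in lowest terms is 4 = 4/1, so its numerator is 4

4


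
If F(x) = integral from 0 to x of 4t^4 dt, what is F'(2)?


By the Fundamental Theorem of Calculus (Part 1):
If F(x) = integral from 0 to x of f(t) dt, then F'(x) = f(x)
Here f(t) = 4t^4
So F'(x) = 4x^4
Evaluate at x = 2:
F'(2) = 4 * 2^4
= 4 * 16
= 64

64


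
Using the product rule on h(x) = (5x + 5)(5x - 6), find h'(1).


Let u(x) = 5x + 5 and v(x) = 5x - 6
u'(x) = 5
v'(x) = 5
Product rule: h'(x) = u'(x)*v(x) + u(x)*v'(x)
= 5 * (5x - 6) + (5x + 5) * 5
At x = 1:
u(1) = 5 * 1 + 5 = 10
v(1) = 5 * 1 - 6 = -1
h'(1) = 5 * (-1) + 10 * 5
= -5 + 50
= 45

45


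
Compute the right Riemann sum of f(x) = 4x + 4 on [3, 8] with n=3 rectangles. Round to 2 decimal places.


Right Riemann sum uses right endpoints of each subinterval.
Interval: [3, 8], n = 3
dx = (8 - 3) / 3 = 5/3
Right endpoints: [14/3, 19/3, 8]
f values: [68/3, 88/3, 36]
Sum = dx * (sum of f values)
= 5/3 * 88
= 440/3 ≈ 146.67

146.67


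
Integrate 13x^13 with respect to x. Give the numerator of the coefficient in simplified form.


Apply the power rule for integration:
integral of ax^n dx = a/(n+1) * x^(n+1) + C
integral of 13x^13 dx
= 13/14 * x^14 + C
The coefficient in lowest terms is 13/14, and its numerator is 13

13


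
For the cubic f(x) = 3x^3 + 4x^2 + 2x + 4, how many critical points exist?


Find where f'(x) = 0:
f(x) = 3x^3 + 4x^2 + 2x + 4
f'(x) = 9x^2 + 8x + 2
This is a quadratic in x. Use the discriminant to count real roots.
Discriminant = (8)^2 - 4 * 9 * 2
= 64 - 72
= -8
Since discriminant < 0, f'(x) = 0 has no real solutions.
Number of critical points: 0

0


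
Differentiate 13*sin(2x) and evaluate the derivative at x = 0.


Apply the chain rule to differentiate 13*sin(2x):
d/dx [13*sin(2x)]
= 13 * cos(2x) * d/dx(2x)
= 13 * 2 * cos(2x)
= 26 * cos(2x)
Evaluate at x = 0:
= 26 * cos(0)
= 26 * 1
= 26

26


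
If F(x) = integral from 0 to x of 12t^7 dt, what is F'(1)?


By the Fundamental Theorem of Calculus (Part 1):
If F(x) = integral from 0 to x of f(t) dt, then F'(x) = f(x)
Here f(t) = 12t^7
So F'(x) = 12x^7
Evaluate at x = 1:
F'(1) = 12 * 1^7
= 12 * 1
= 12

12


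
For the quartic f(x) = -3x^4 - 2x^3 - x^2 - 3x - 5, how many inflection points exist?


Inflection points occur where f''(x) = 0 and concavity changes.
f(x) = -3x^4 - 2x^3 - x^2 - 3x - 5
f'(x) = -12x^3 - 6x^2 - 2x - 3
f''(x) = -36x^2 - 12x - 2
This is a quadratic in x. Use the discriminant to count real roots.
Discriminant = (-12)^2 - 4 * (-36) * (-2)
= 144 - 288
= -144
Since discriminant < 0, f''(x) = 0 has no real solutions.
Number of inflection points: 0

0


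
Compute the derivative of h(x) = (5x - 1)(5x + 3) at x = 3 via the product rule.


Let u(x) = 5x - 1 and v(x) = 5x + 3
u'(x) = 5
v'(x) = 5
Product rule: h'(x) = u'(x)*v(x) + u(x)*v'(x)
= 5 * (5x + 3) + (5x - 1) * 5
At x = 3:
u(3) = 5 * 3 - 1 = 14
v(3) = 5 * 3 + 3 = 18
h'(3) = 5 * 18 + 14 * 5
= 90 + 70
= 160

160


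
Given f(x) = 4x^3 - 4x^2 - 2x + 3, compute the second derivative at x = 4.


First derivative:
f'(x) = 12x^2 - 8x - 2
Second derivative:
f''(x) = 24x - 8
Substitute x = 4:
f''(4) = 24 * 4 - 8
= 96 - 8
= 88

88


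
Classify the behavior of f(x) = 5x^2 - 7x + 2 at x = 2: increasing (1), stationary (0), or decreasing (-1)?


Compute f'(x) to determine behavior:
f'(x) = 10x - 7
f'(2) = 10 * 2 - 7
= 20 - 7
= 13
Since f'(2) > 0, the function is increasing (1)

1


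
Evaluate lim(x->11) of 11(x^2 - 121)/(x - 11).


Direct substitution gives 0/0, so we factor the numerator.
Factor: 11(x^2 - 121) = 11 * (x - 11)(x + 11)
Cancel the common factor (x - 11):
11(x^2 - 121)/(x - 11) = 11 * (x + 11)
Now substitute x = 11:
= 11 * (11 + 11) = 242

242


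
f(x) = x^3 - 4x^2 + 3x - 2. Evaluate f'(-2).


Differentiate f(x) = x^3 - 4x^2 + 3x - 2 term by term:
f'(x) = 3x^2 - 8x + 3
Substitute x = -2:
f'(-2) = 3 * (-2)^2 - 8 * (-2) + 3
= 12 + 16 + 3
= 31

31


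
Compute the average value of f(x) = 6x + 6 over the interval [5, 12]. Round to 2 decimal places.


Average value = 1/(b-a) * integral from a to b of f(x) dx
First compute the integral of 6x + 6:
F(x) = 3x^2 + 6x
F(12) = 3 * 144 + 6 * 12 = 504
F(5) = 3 * 25 + 6 * 5 = 105
Integral = 504 - 105 = 399
Average = 399 / (12 - 5) = 399 / 7
= 57 = 57.00

57.00


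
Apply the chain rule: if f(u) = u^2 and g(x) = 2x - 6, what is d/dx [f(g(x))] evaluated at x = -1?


Using the chain rule: (f(g(x)))' = f'(g(x)) * g'(x)
First, find g(-1):
g(-1) = 2 * (-1) - 6 = -8
Next, f'(u) = 2u
And g'(x) = 2
So f'(g(-1)) * g'(-1)
= 2 * (-8) * 2
= -32

-32


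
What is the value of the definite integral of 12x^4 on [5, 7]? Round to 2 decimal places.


Find the antiderivative of 12x^4:
F(x) = 12/5 * x^5
Apply the Fundamental Theorem of Calculus:
F(7) - F(5)
= 12/5 * 7^5 - 12/5 * 5^5
= 12/5 * (16807 - 3125)
= 12/5 * 13682
= 164184/5 = 32836.80

32836.80


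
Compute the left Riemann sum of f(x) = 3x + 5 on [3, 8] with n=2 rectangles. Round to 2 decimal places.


Left Riemann sum uses left endpoints of each subinterval.
Interval: [3, 8], n = 2
dx = (8 - 3) / 2 = 5/2
Left endpoints: [3, 11/2]
f values: [14, 43/2]
Sum = dx * (sum of f values)
= 5/2 * 71/2
= 355/4 = 88.75

88.75


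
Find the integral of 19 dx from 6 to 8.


The integral of a constant k over [a, b] equals k * (b - a).
integral from 6 to 8 of 19 dx
= 19 * (8 - 6)
= 19 * 2
= 38

38


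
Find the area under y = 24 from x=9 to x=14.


The area under a constant function y = 24 is a rectangle.
Width = 14 - 9 = 5
Height = 24
Area = width * height
= 5 * 24
= 120

120


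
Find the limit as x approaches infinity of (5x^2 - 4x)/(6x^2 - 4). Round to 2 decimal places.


For limits at infinity with equal-degree polynomials,
we compare leading coefficients.
Numerator leading term: 5x^2
Denominator leading term: 6x^2
Divide both by x^2:
lim = (5 - 4/x) / (6 - 4/x^2)
As x -> infinity, the 1/x and 1/x^2 terms vanish:
= 5/6 ≈ 0.83

0.83


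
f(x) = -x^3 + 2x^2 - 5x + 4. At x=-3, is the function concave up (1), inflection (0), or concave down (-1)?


Concavity is determined by the sign of f''(x).
f(x) = -x^3 + 2x^2 - 5x + 4
f'(x) = -3x^2 + 4x - 5
f''(x) = -6x + 4
f''(-3) = -6 * (-3) + 4
= 18 + 4
= 22
Since f''(-3) > 0, the function is concave up (1)

1


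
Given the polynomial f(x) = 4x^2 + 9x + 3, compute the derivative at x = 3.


Differentiate term by term using power and sum rules:
f(x) = 4x^2 + 9x + 3
f'(x) = 8x + 9
Substitute x = 3:
f'(3) = 8 * 3 + 9
= 24 + 9
= 33

33


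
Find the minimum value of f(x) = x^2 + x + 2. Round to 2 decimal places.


For a quadratic f(x) = ax^2 + bx + c with a > 0, the minimum is at the vertex.
Vertex x-coordinate: x = -b/(2a)
x = -(1) / (2 * 1)
x = -1/2
Substitute back to find the minimum value:
f(-1/2) = 1 * (-1/2)^2 + 1 * (-1/2) + 2
= 1/4 - 1/2 + 2
= 7/4 = 1.75

1.75


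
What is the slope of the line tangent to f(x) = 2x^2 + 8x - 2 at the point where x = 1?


The slope of the tangent line equals f'(x) at the point.
f(x) = 2x^2 + 8x - 2
f'(x) = 4x + 8
At x = 1:
f'(1) = 4 * 1 + 8
= 4 + 8
= 12

12


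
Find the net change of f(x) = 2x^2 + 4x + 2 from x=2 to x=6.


Net change = f(b) - f(a)
f(x) = 2x^2 + 4x + 2
Compute f(6):
f(6) = 2 * 6^2 + 4 * 6 + 2
= 72 + 24 + 2
= 98
Compute f(2):
f(2) = 2 * 2^2 + 4 * 2 + 2
= 8 + 8 + 2
= 18
Net change = 98 - 18 = 80

80


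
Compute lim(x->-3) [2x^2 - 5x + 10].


Since polynomials are continuous, we use direct substitution.
lim(x->-3) of 2x^2 - 5x + 10
= 2 * (-3)^2 - 5 * (-3) + 10
= 18 + 15 + 10
= 43

43


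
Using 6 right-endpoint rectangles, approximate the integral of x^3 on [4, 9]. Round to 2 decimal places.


Right Riemann sum uses right endpoints of each subinterval.
Interval: [4, 9], n = 6
dx = (9 - 4) / 6 = 5/6
Right endpoints: [29/6, 17/3, 13/2, 22/3, 49/6, 9]
f values: [24389/216, 4913/27, 2197/8, 10648/27, 117649/216, 729]
Sum = dx * (sum of f values)
= 5/6 * 53701/24
= 268505/144 ≈ 1864.62

1864.62


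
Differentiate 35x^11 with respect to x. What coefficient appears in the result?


We apply the power rule: d/dx [ax^n] = a*n * x^(n-1)
d/dx [35x^11]
= 35 * 11 * x^(11-1)
= 385x^10
The coefficient is 385

385


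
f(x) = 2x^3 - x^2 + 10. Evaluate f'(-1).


Differentiate f(x) = 2x^3 - x^2 + 10 term by term:
f'(x) = 6x^2 - 2x
Substitute x = -1:
f'(-1) = 6 * (-1)^2 - 2 * (-1) + 0
= 6 + 2 + 0
= 8

8


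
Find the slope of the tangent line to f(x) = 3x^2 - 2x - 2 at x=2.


The slope of the tangent line equals f'(x) at the point.
f(x) = 3x^2 - 2x - 2
f'(x) = 6x - 2
At x = 2:
f'(2) = 6 * 2 - 2
= 12 - 2
= 10

10


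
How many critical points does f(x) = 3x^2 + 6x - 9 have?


Find where f'(x) = 0:
f'(x) = 6x + 6
Set f'(x) = 0:
6x + 6 = 0
x = -6 / 6 = -1
This is a linear equation in x, so there is exactly one solution.
Number of critical points: 1

1


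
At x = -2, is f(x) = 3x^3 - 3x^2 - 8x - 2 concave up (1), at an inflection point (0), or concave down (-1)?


Concavity is determined by the sign of f''(x).
f(x) = 3x^3 - 3x^2 - 8x - 2
f'(x) = 9x^2 - 6x - 8
f''(x) = 18x - 6
f''(-2) = 18 * (-2) - 6
= -36 - 6
= -42
Since f''(-2) < 0, the function is concave down (-1)

-1


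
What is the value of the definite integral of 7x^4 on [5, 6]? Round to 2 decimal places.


Find the antiderivative of 7x^4:
F(x) = 7/5 * x^5
Apply the Fundamental Theorem of Calculus:
F(6) - F(5)
= 7/5 * 6^5 - 7/5 * 5^5
= 7/5 * (7776 - 3125)
= 7/5 * 4651
= 32557/5 = 6511.40

6511.40


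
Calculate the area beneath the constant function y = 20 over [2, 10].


The area under a constant function y = 20 is a rectangle.
Width = 10 - 2 = 8
Height = 20
Area = width * height
= 8 * 20
= 160

160


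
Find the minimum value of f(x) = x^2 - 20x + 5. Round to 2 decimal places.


For a quadratic f(x) = ax^2 + bx + c with a > 0, the minimum is at the vertex.
Vertex x-coordinate: x = -b/(2a)
x = -(-20) / (2 * 1)
x = 20/2 = 10
Substitute back to find the minimum value:
f(10) = 1 * 10^2 - 20 * 10 + 5
= 100 - 200 + 5
= -95 = -95.00

-95.00


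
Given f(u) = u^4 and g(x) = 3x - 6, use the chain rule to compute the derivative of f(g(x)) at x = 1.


Using the chain rule: (f(g(x)))' = f'(g(x)) * g'(x)
First, find g(1):
g(1) = 3 * 1 - 6 = -3
Next, f'(u) = 4u^3
And g'(x) = 3
So f'(g(1)) * g'(1)
= 4 * (-3)^3 * 3
= 4 * (-27) * 3
= -324

-324
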